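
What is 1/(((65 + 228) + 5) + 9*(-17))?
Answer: 1/145 ≈ 0.0068966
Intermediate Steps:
1/(((65 + 228) + 5) + 9*(-17)) = 1/((293 + 5) - 153) = 1/(298 - 153) = 1/145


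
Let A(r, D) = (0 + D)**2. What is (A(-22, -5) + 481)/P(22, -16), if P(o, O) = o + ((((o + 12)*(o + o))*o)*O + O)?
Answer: -253/263293 ≈ -0.00096091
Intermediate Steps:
A(r, D) = D**2
P(o, O) = O + o + 2*O*o**2*(12 + o) (P(o, O) = o + ((((12 + o)*(2*o))*o)*O + O) = o + (((2*o*(12 + o))*o)*O + O) = o + ((2*o**2*(12 + o))*O + O) = o + (2*O*o**2*(12 + o) + O) = o + (O + 2*O*o**2*(12 + o)) = O + o + 2*O*o**2*(12 + o))
(A(-22, -5) + 481)/P(22, -16) = ((-5)**2 + 481)/(-16 + 22 + 2*(-16)*22**3 + 24*(-16)*22**2) = (25 + 481)/(-16 + 22 + 2*(-16)*10648 + 24*(-16)*484) = 506/(-16 + 22 - 340736 - 185856) = 506/(-526586) = -1/526586*506 = -253/263293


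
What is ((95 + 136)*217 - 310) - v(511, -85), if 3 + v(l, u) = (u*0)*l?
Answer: 49820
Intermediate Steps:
v(l, u) = -3 (v(l, u) = -3 + (u*0)*l = -3 + 0*l = -3 + 0 = -3)
((95 + 136)*217 - 310) - v(511, -85) = ((95 + 136)*217 - 310) - 1*(-3) = (231*217 - 310) + 3 = (50127 - 310) + 3 = 49817 + 3 = 49820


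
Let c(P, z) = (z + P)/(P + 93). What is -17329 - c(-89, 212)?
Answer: -69439/4 ≈ -17360.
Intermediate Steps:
c(P, z) = (P + z)/(93 + P)
-17329 - c(-89, 212) = -17329 - (-89 + 212)/(93 - 89) = -17329 - 123/4 = -69439/4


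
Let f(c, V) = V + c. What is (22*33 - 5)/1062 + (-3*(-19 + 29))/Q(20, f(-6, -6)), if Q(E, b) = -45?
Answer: 1429/1062 ≈ 1.3456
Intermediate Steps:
(22*33 - 5)/1062 + (-3*(-19 + 29))/Q(20, f(-6, -6)) = (22*33 - 5)/1062 - 3*(-19 + 29)/(-45) = (726 - 5)*(1/1062) - 3*10*(-1/45) = 721*(1/1062) - 30*(-1/45) = 721/1062 + ⅔ = 1429/1062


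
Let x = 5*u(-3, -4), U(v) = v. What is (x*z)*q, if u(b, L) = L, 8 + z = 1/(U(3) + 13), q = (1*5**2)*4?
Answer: 15875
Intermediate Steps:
q = 100 (q = (1*25)*4 = 25*4 = 100)
z = -127/16 (z = -8 + 1/(3 + 13) = -8 + 1/16 = -127/16 ≈ -7.9375)
x = -20 (x = 5*(-4) = -20)
(x*z)*q = -20*(-127/16)*100 = (635/4)*100 = 15875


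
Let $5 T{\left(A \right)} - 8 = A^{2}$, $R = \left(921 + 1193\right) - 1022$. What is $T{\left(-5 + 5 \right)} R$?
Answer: $\frac{8736}{5} \approx 1747.2$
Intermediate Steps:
$R = 1092$ ($R = 2114 - 1022 = 1092$)
$T{\left(A \right)} = \frac{8}{5} + \frac{A^{2}}{5}$
$T{\left(-5 + 5 \right)} R = \left(\frac{8}{5} + \frac{\left(-5 + 5\right)^{2}}{5}\right) 1092 = \left(\frac{8}{5} + \frac{0^{2}}{5}\right) 1092 = \left(\frac{8}{5} + \frac{1}{5} \cdot 0\right) 1092 = \left(\frac{8}{5} + 0\right) 1092 = \frac{8}{5} \cdot 1092 = \frac{8736}{5}$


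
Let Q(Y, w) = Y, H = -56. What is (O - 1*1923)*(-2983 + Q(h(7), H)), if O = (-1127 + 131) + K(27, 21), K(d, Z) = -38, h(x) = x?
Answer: 8800032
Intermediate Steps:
O = -1034 (O = (-1127 + 131) - 38 = -996 - 38 = -1034)
(O - 1*1923)*(-2983 + Q(h(7), H)) = (-1034 - 1*1923)*(-2983 + 7) = (-1034 - 1923)*(-2976) = -2957*(-2976) = 8800032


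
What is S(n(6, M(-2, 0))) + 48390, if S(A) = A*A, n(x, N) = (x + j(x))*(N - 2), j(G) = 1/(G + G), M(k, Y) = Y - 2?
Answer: 440839/9 ≈ 48982.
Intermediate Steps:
M(k, Y) = -2 + Y
j(G) = 1/(2*G)
n(x, N) = (-2 + N)*(x + 1/(2*x)) (n(x, N) = (x + 1/(2*x))*(N - 2) = (x + 1/(2*x))*(-2 + N) = (-2 + N)*(x + 1/(2*x)))
S(A) = A²
S(n(6, M(-2, 0))) + 48390 = ((½)*(-2 + (-2 + 0) + 2*6²*(-2 + (-2 + 0)))/6)² + 48390 = ((½)*(⅙)*(-2 - 2 + 2*36*(-2 - 2)))² + 48390 = ((½)*(⅙)*(-2 - 2 + 2*36*(-4)))² + 48390 = ((½)*(⅙)*(-2 - 2 - 288))² + 48390 = ((½)*(⅙)*(-292))² + 48390 = (-73/3)² + 48390 = 5329/9 + 48390 = 440839/9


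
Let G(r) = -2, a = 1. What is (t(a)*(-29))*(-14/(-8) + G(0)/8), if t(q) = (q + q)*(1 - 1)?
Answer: 0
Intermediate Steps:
t(q) = 0 (t(q) = (2*q)*0 = 0)
(t(a)*(-29))*(-14/(-8) + G(0)/8) = (0*(-29))*(-14/(-8) - 2/8) = 0*(-14*(-1/8) - 2*1/8) = 0*(7/4 - 1/4) = 0*(3/2) = 0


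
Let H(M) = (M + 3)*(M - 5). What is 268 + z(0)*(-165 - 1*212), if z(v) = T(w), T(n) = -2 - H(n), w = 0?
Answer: -4633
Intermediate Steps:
H(M) = (-5 + M)*(3 + M) (H(M) = (3 + M)*(-5 + M) = (-5 + M)*(3 + M))
T(n) = 13 - n² + 2*n (T(n) = -2 - (-15 + n² - 2*n) = -2 + (15 - n² + 2*n) = 13 - n² + 2*n)
z(v) = 13 (z(v) = 13 - 1*0² + 2*0 = 13 - 1*0 + 0 = 13 + 0 + 0 = 13)
268 + z(0)*(-165 - 1*212) = 268 + 13*(-165 - 1*212) = 268 + 13*(-165 - 212) = 268 + 13*(-377) = 268 - 4901 = -4633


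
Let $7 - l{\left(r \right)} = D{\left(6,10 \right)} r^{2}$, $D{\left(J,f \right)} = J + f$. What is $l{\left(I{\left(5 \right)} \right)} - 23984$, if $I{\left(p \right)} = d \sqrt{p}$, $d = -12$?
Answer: $-35497$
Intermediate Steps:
$I{\left(p \right)} = - 12 \sqrt{p}$
$l{\left(r \right)} = 7 - 16 r^{2}$ ($l{\left(r \right)} = 7 - \left(6 + 10\right) r^{2} = 7 - 16 r^{2}$)
$l{\left(I{\left(5 \right)} \right)} - 23984 = \left(7 - 16 \left(- 12 \sqrt{5}\right)^{2}\right) - 23984 = \left(7 - 11520\right) - 23984 = -11513 - 23984 = -35497$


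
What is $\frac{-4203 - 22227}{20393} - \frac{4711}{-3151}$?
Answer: $\frac{12790493}{64258343} \approx 0.19905$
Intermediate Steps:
$\frac{-4203 - 22227}{20393} - \frac{4711}{-3151} = \left(-4203 - 22227\right) \frac{1}{20393} - - \frac{4711}{3151} = \left(-26430\right) \frac{1}{20393} + \frac{4711}{3151} = - \frac{26430}{20393} + \frac{4711}{3151} = \frac{12790493}{64258343}$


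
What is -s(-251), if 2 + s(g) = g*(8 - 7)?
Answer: 253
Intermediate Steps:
s(g) = -2 + g (s(g) = -2 + g*(8 - 7) = -2 + g*1 = -2 + g)
-s(-251) = -(-2 - 251) = -1*(-253) = 253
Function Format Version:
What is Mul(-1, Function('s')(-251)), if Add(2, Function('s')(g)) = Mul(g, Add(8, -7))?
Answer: 253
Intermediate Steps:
Function('s')(g) = Add(-2, g) (Function('s')(g) = Add(-2, Mul(g, Add(8, -7))) = Add(-2, Mul(g, 1)) = Add(-2, g))
Mul(-1, Function('s')(-251)) = Mul(-1, Add(-2, -251)) = Mul(-1, -253) = 253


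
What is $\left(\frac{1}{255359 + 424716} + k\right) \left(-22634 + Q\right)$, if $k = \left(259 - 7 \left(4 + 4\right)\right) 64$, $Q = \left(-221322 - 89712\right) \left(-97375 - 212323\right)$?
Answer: $\frac{851096856364232956298}{680075} \approx 1.2515 \cdot 10^{15}$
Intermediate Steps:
$Q = 96326607732$ ($Q = \left(-311034\right) \left(-309698\right) = 96326607732$)
$k = 12992$ ($k = \left(259 - 56\right) 64 = 203 \cdot 64 = 12992$)
$\left(\frac{1}{255359 + 424716} + k\right) \left(-22634 + Q\right) = \left(\frac{1}{255359 + 424716} + 12992\right) \left(-22634 + 96326607732\right) = \left(\frac{1}{680075} + 12992\right) 96326585098 = \frac{8835534401}{680075} \cdot 96326585098 = \frac{851096856364232956298}{680075}$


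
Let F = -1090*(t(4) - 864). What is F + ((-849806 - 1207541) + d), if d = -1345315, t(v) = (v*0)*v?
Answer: -2460902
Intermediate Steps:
t(v) = 0 (t(v) = 0*v = 0)
F = 941760 (F = -1090*(0 - 864) = -1090*(-864) = 941760)
F + ((-849806 - 1207541) + d) = 941760 + ((-849806 - 1207541) - 1345315) = 941760 + (-2057347 - 1345315) = 941760 - 3402662 = -2460902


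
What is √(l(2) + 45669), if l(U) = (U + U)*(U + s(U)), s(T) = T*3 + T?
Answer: √45709 ≈ 213.80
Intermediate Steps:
s(T) = 4*T (s(T) = 3*T + T = 4*T)
l(U) = 10*U² (l(U) = (U + U)*(U + 4*U) = (2*U)*(5*U) = 10*U²)
√(l(2) + 45669) = √(10*2² + 45669) = √(10*4 + 45669) = √(40 + 45669) = √45709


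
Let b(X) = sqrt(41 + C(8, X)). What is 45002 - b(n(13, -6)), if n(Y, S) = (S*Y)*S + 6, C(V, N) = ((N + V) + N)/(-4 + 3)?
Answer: 45002 - I*sqrt(915) ≈ 45002.0 - 30.249*I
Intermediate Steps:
C(V, N) = -V - 2*N (C(V, N) = (V + 2*N)/(-1) = (V + 2*N)*(-1) = -V - 2*N)
n(Y, S) = 6 + Y*S**2 (n(Y, S) = Y*S**2 + 6 = 6 + Y*S**2)
b(X) = sqrt(33 - 2*X) (b(X) = sqrt(41 + (-1*8 - 2*X)) = sqrt(41 + (-8 - 2*X)) = sqrt(33 - 2*X))
45002 - b(n(13, -6)) = 45002 - sqrt(33 - 2*(6 + 13*(-6)**2)) = 45002 - sqrt(33 - 2*(6 + 13*36)) = 45002 - sqrt(33 - 2*(6 + 468)) = 45002 - sqrt(33 - 2*474) = 45002 - sqrt(33 - 948) = 45002 - sqrt(-915) = 45002 - I*sqrt(915)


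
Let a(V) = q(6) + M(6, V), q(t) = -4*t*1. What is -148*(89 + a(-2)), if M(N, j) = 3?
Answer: -10064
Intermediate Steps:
q(t) = -4*t
a(V) = -21 (a(V) = -4*6 + 3 = -24 + 3 = -21)
-148*(89 + a(-2)) = -148*(89 - 21) = -148*68 = -10064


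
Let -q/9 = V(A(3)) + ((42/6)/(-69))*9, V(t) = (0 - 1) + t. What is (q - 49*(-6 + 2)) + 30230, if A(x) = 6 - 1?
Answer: 699159/23 ≈ 30398.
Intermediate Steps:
A(x) = 5
V(t) = -1 + t
q = -639/23 (q = -9*((-1 + 5) + ((42/6)/(-69))*9) = -9*(4 + ((42*(1/6))*(-1/69))*9) = -9*(4 + (7*(-1/69))*9) = -9*(4 - 7/69*9) = -9*(4 - 21/23) = -9*71/23 = -639/23 ≈ -27.783)
(q - 49*(-6 + 2)) + 30230 = (-639/23 - 49*(-6 + 2)) + 30230 = (-639/23 - 49*(-4)) + 30230 = (-639/23 + 196) + 30230 = 3869/23 + 30230 = 699159/23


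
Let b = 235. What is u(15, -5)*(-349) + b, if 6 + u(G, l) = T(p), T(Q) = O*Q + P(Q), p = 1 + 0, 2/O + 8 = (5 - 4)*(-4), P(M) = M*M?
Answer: 12229/6 ≈ 2038.2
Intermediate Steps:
P(M) = M**2
O = -1/6 (O = 2/(-8 + (5 - 4)*(-4)) = 2/(-8 + 1*(-4)) = 2/(-8 - 4) = 2/(-12) = 2*(-1/12) = -1/6 ≈ -0.16667)
p = 1
T(Q) = Q**2 - Q/6 (T(Q) = -Q/6 + Q**2 = Q**2 - Q/6)
u(G, l) = -31/6 (u(G, l) = -6 + 1*(-1/6 + 1) = -6 + 1*(5/6) = -6 + 5/6 = -31/6)
u(15, -5)*(-349) + b = -31/6*(-349) + 235 = 10819/6 + 235 = 12229/6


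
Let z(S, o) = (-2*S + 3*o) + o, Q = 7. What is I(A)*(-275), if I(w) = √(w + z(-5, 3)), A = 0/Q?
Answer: -275*√22 ≈ -1289.9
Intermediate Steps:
z(S, o) = -2*S + 4*o
A = 0 (A = 0/7 = 0*(⅐) = 0)
I(w) = √(22 + w) (I(w) = √(w + (-2*(-5) + 4*3)) = √(w + (10 + 12)) = √(w + 22) = √(22 + w))
I(A)*(-275) = √(22 + 0)*(-275) = √22*(-275) = -275*√22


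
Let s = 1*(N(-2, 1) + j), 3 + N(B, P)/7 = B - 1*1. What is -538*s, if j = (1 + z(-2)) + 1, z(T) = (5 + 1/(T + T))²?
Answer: 75051/8 ≈ 9381.4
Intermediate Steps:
N(B, P) = -28 + 7*B (N(B, P) = -21 + 7*(B - 1*1) = -21 + 7*(B - 1) = -21 + 7*(-1 + B) = -21 + (-7 + 7*B) = -28 + 7*B)
z(T) = (5 + 1/(2*T))²
j = 393/16 (j = (1 + (¼)*(1 + 10*(-2))²/(-2)²) + 1 = (1 + (¼)*(¼)*(1 - 20)²) + 1 = (1 + (¼)*(¼)*(-19)²) + 1 = (1 + (¼)*(¼)*361) + 1 = (1 + 361/16) + 1 = 377/16 + 1 = 393/16 ≈ 24.563)
s = -279/16 (s = 1*((-28 + 7*(-2)) + 393/16) = 1*((-28 - 14) + 393/16) = 1*(-42 + 393/16) = 1*(-279/16) = -279/16 ≈ -17.438)
-538*s = -538*(-279/16) = 75051/8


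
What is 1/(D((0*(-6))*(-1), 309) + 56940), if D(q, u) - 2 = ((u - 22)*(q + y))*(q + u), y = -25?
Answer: -1/2160133 ≈ -4.6293e-7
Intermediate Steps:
D(q, u) = 2 + (-25 + q)*(-22 + u)*(q + u) (D(q, u) = 2 + ((u - 22)*(q - 25))*(q + u) = 2 + ((-22 + u)*(-25 + q))*(q + u) = 2 + ((-25 + q)*(-22 + u))*(q + u) = 2 + (-25 + q)*(-22 + u)*(q + u))
1/(D((0*(-6))*(-1), 309) + 56940) = 1/((2 - 25*309² - 22*((0*(-6))*(-1))² + 550*((0*(-6))*(-1)) + 550*309 + ((0*(-6))*(-1))*309² + 309*((0*(-6))*(-1))² - 47*(0*(-6))*(-1)*309) + 56940) = 1/((2 - 25*95481 - 22*(0*(-1))² + 550*(0*(-1)) + 169950 + (0*(-1))*95481 + 309*(0*(-1))² - 47*0*(-1)*309) + 56940) = 1/((2 - 2387025 - 22*0² + 550*0 + 169950 + 0*95481 + 309*0² - 47*0*309) + 56940) = 1/((2 - 2387025 - 22*0 + 0 + 169950 + 0 + 309*0 + 0) + 56940) = 1/((2 - 2387025 + 0 + 0 + 169950 + 0 + 0 + 0) + 56940) = 1/(-2217073 + 56940) = 1/(-2160133) = -1/2160133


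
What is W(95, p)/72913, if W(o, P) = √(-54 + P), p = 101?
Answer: √47/72913 ≈ 9.4025e-5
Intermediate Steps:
W(95, p)/72913 = √(-54 + 101)/72913 = √47*(1/72913) = √47/72913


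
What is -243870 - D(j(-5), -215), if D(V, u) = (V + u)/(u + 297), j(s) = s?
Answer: -9998560/41 ≈ -2.4387e+5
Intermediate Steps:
D(V, u) = (V + u)/(297 + u)
-243870 - D(j(-5), -215) = -243870 - (-5 - 215)/(297 - 215) = -243870 - (-220)/82 = -243870 - 1*(-110/41) = -243870 + 110/41 = -9998560/41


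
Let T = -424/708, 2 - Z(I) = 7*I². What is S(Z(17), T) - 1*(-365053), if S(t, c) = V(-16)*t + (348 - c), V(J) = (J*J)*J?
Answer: 1529884915/177 ≈ 8.6434e+6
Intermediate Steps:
Z(I) = 2 - 7*I²
V(J) = J³ (V(J) = J²*J = J³)
T = -106/177 (T = -424*1/708 = -106/177 ≈ -0.59887)
S(t, c) = 348 - c - 4096*t (S(t, c) = (-16)³*t + (348 - c) = -4096*t + (348 - c) = 348 - c - 4096*t)
S(Z(17), T) - 1*(-365053) = (348 - 1*(-106/177) - 4096*(2 - 7*17²)) - 1*(-365053) = (348 + 106/177 - 4096*(2 - 7*289)) + 365053 = (348 + 106/177 - 4096*(2 - 2023)) + 365053 = (348 + 106/177 - 4096*(-2021)) + 365053 = (348 + 106/177 + 8278016) + 365053 = 1465270534/177 + 365053 = 1529884915/177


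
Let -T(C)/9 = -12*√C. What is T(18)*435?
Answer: 140940*√2 ≈ 1.9932e+5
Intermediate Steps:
T(C) = 108*√C (T(C) = -(-108)*√C = 108*√C)
T(18)*435 = (108*√18)*435 = (108*(3*√2))*435 = (324*√2)*435 = 140940*√2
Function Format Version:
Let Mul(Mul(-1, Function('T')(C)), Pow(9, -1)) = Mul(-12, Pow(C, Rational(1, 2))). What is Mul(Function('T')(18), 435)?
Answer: Mul(140940, Pow(2, Rational(1, 2))) ≈ 1.9932e+5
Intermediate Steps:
Function('T')(C) = Mul(108, Pow(C, Rational(1, 2))) (Function('T')(C) = Mul(-9, Mul(-12, Pow(C, Rational(1, 2)))) = Mul(108, Pow(C, Rational(1, 2))))
Mul(Function('T')(18), 435) = Mul(Mul(108, Pow(18, Rational(1, 2))), 435) = Mul(Mul(108, Mul(3, Pow(2, Rational(1, 2)))), 435) = Mul(Mul(324, Pow(2, Rational(1, 2))), 435) = Mul(140940, Pow(2, Rational(1, 2)))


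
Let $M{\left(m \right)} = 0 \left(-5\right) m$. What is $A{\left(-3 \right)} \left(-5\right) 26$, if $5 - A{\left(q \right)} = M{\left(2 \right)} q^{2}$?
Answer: $-650$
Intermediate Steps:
$M{\left(m \right)} = 0$ ($M{\left(m \right)} = 0 m = 0$)
$A{\left(q \right)} = 5$ ($A{\left(q \right)} = 5 - 0 q^{2} = 5 - 0 = 5 + 0 = 5$)
$A{\left(-3 \right)} \left(-5\right) 26 = 5 \left(-5\right) 26 = \left(-25\right) 26 = -650$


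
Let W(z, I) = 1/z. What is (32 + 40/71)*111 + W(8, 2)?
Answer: 2053127/568 ≈ 3614.7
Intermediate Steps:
(32 + 40/71)*111 + W(8, 2) = (32 + 40/71)*111 + 1/8 = (32 + 40*(1/71))*111 + ⅛ = (32 + 40/71)*111 + ⅛ = (2312/71)*111 + ⅛ = 256632/71 + ⅛ = 2053127/568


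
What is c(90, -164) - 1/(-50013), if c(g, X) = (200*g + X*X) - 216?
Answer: 2234580841/50013 ≈ 44680.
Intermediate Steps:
c(g, X) = -216 + X**2 + 200*g (c(g, X) = (200*g + X**2) - 216 = (X**2 + 200*g) - 216 = -216 + X**2 + 200*g)
c(90, -164) - 1/(-50013) = (-216 + (-164)**2 + 200*90) - 1/(-50013) = (-216 + 26896 + 18000) - 1*(-1/50013) = 44680 + 1/50013 = 2234580841/50013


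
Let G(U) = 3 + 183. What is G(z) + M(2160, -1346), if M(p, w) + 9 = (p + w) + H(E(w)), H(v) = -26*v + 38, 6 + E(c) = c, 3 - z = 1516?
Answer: 36181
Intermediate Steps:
z = -1513 (z = 3 - 1*1516 = 3 - 1516 = -1513)
E(c) = -6 + c
H(v) = 38 - 26*v
M(p, w) = 185 + p - 25*w (M(p, w) = -9 + ((p + w) + (38 - 26*(-6 + w))) = -9 + ((p + w) + (38 + (156 - 26*w))) = -9 + ((p + w) + (194 - 26*w)) = -9 + (194 + p - 25*w) = 185 + p - 25*w)
G(U) = 186
G(z) + M(2160, -1346) = 186 + (185 + 2160 - 25*(-1346)) = 186 + (185 + 2160 + 33650) = 186 + 35995 = 36181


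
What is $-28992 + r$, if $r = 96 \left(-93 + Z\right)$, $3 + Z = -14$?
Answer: $-39552$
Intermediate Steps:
$Z = -17$ ($Z = -3 - 14 = -17$)
$r = -10560$ ($r = 96 \left(-93 - 17\right) = 96 \left(-110\right) = -10560$)
$-28992 + r = -28992 - 10560 = -39552$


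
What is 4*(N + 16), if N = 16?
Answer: 128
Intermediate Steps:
4*(N + 16) = 4*(16 + 16) = 4*32 = 128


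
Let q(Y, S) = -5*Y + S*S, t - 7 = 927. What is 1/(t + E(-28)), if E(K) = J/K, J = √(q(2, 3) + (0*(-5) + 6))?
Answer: 732256/683927099 + 28*√5/683927099 ≈ 0.0010708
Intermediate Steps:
t = 934 (t = 7 + 927 = 934)
q(Y, S) = S² - 5*Y (q(Y, S) = -5*Y + S² = S² - 5*Y)
J = √5 (J = √((3² - 5*2) + (0*(-5) + 6)) = √((9 - 10) + (0 + 6)) = √(-1 + 6) = √5 ≈ 2.2361)
E(K) = √5/K
1/(t + E(-28)) = 1/(934 + √5/(-28)) = 1/(934 + √5*(-1/28)) = 1/(934 - √5/28)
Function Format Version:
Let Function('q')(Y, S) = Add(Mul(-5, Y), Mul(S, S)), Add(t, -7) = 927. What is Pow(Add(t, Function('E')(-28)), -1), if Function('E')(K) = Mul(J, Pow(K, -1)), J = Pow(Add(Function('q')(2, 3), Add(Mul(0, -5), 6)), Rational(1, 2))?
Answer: Add(Rational(732256, 683927099), Mul(Rational(28, 683927099), Pow(5, Rational(1, 2)))) ≈ 0.0010708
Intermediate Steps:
t = 934 (t = Add(7, 927) = 934)
Function('q')(Y, S) = Add(Pow(S, 2), Mul(-5, Y)) (Function('q')(Y, S) = Add(Mul(-5, Y), Pow(S, 2)) = Add(Pow(S, 2), Mul(-5, Y)))
J = Pow(5, Rational(1, 2)) (J = Pow(Add(Add(Pow(3, 2), Mul(-5, 2)), Add(Mul(0, -5), 6)), Rational(1, 2)) = Pow(Add(Add(9, -10), Add(0, 6)), Rational(1, 2)) = Pow(Add(-1, 6), Rational(1, 2)) = Pow(5, Rational(1, 2)) ≈ 2.2361)
Function('E')(K) = Mul(Pow(5, Rational(1, 2)), Pow(K, -1))
Pow(Add(t, Function('E')(-28)), -1) = Pow(Add(934, Mul(Pow(5, Rational(1, 2)), Pow(-28, -1))), -1) = Pow(Add(934, Mul(Pow(5, Rational(1, 2)), Rational(-1, 28))), -1) = Pow(Add(934, Mul(Rational(-1, 28), Pow(5, Rational(1, 2)))), -1)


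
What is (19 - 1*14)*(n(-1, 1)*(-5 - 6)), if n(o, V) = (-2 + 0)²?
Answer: -220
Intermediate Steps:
n(o, V) = 4 (n(o, V) = (-2)² = 4)
(19 - 1*14)*(n(-1, 1)*(-5 - 6)) = (19 - 1*14)*(4*(-5 - 6)) = (19 - 14)*(4*(-11)) = 5*(-44) = -220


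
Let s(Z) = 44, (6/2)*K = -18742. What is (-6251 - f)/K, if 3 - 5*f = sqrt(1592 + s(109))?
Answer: 46887/46855 - 3*sqrt(409)/46855 ≈ 0.99939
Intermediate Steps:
K = -18742/3 (K = (1/3)*(-18742) = -18742/3 ≈ -6247.3)
f = 3/5 - 2*sqrt(409)/5 (f = 3/5 - sqrt(1592 + 44)/5 = 3/5 - 2*sqrt(409)/5 ≈ -7.4895)
(-6251 - f)/K = (-6251 - (3/5 - 2*sqrt(409)/5))/(-18742/3) = (-6251 + (-3/5 + 2*sqrt(409)/5))*(-3/18742) = (-31258/5 + 2*sqrt(409)/5)*(-3/18742) = 46887/46855 - 3*sqrt(409)/46855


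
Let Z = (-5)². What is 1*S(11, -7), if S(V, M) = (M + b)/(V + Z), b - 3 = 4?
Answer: 0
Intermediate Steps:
b = 7 (b = 3 + 4 = 7)
Z = 25
S(V, M) = (7 + M)/(25 + V) (S(V, M) = (M + 7)/(V + 25) = (7 + M)/(25 + V))
1*S(11, -7) = 1*((7 - 7)/(25 + 11)) = 1*(0/36) = 1*((1/36)*0) = 1*0 = 0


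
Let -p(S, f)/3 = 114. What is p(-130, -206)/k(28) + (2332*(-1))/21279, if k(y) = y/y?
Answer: -7279750/21279 ≈ -342.11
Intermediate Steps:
k(y) = 1
p(S, f) = -342 (p(S, f) = -3*114 = -342)
p(-130, -206)/k(28) + (2332*(-1))/21279 = -342/1 + (2332*(-1))/21279 = -342*1 - 2332*1/21279 = -342 - 2332/21279 = -7279750/21279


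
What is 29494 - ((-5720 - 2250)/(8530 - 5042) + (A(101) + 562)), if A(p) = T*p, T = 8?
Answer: 49052241/1744 ≈ 28126.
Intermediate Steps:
A(p) = 8*p
29494 - ((-5720 - 2250)/(8530 - 5042) + (A(101) + 562)) = 29494 - ((-5720 - 2250)/(8530 - 5042) + (8*101 + 562)) = 29494 - (-7970/3488 + (808 + 562)) = 29494 - (-7970*1/3488 + 1370) = 29494 - (-3985/1744 + 1370) = 29494 - 1*2385295/1744 = 29494 - 2385295/1744 = 49052241/1744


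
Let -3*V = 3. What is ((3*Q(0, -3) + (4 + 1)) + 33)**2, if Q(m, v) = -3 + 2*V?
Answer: 529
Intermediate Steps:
V = -1 (V = -1/3*3 = -1)
Q(m, v) = -5 (Q(m, v) = -3 + 2*(-1) = -3 - 2 = -5)
((3*Q(0, -3) + (4 + 1)) + 33)**2 = ((3*(-5) + (4 + 1)) + 33)**2 = ((-15 + 5) + 33)**2 = (-10 + 33)**2 = 23**2 = 529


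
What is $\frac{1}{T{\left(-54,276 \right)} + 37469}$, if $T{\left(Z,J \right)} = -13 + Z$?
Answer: $\frac{1}{37402} \approx 2.6737 \cdot 10^{-5}$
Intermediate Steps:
$\frac{1}{T{\left(-54,276 \right)} + 37469} = \frac{1}{\left(-13 - 54\right) + 37469} = \frac{1}{-67 + 37469} = \frac{1}{37402}$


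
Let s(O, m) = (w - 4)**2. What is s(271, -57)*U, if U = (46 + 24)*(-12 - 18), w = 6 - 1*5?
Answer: -18900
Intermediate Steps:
w = 1 (w = 6 - 5 = 1)
U = -2100 (U = 70*(-30) = -2100)
s(O, m) = 9 (s(O, m) = (1 - 4)**2 = (-3)**2 = 9)
s(271, -57)*U = 9*(-2100) = -18900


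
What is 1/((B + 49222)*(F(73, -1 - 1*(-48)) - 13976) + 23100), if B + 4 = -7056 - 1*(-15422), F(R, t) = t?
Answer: -1/802064436 ≈ -1.2468e-9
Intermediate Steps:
B = 8362 (B = -4 + (-7056 - 1*(-15422)) = -4 + (-7056 + 15422) = -4 + 8366 = 8362)
1/((B + 49222)*(F(73, -1 - 1*(-48)) - 13976) + 23100) = 1/((8362 + 49222)*((-1 - 1*(-48)) - 13976) + 23100) = 1/(57584*((-1 + 48) - 13976) + 23100) = 1/(57584*(47 - 13976) + 23100) = 1/(57584*(-13929) + 23100) = 1/(-802087536 + 23100) = 1/(-802064436) = -1/802064436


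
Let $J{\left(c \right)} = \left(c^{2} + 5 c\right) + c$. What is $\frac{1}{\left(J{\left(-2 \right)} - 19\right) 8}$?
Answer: $- \frac{1}{216} \approx -0.0046296$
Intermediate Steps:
$J{\left(c \right)} = c^{2} + 6 c$
$\frac{1}{\left(J{\left(-2 \right)} - 19\right) 8} = \frac{1}{\left(- 2 \left(6 - 2\right) - 19\right) 8} = \frac{1}{\left(\left(-2\right) 4 - 19\right) 8} = \frac{1}{\left(-8 - 19\right) 8} = \frac{1}{\left(-27\right) 8} = \frac{1}{-216} = - \frac{1}{216}$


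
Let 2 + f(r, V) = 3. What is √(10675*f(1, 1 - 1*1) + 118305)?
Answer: 2*√32245 ≈ 359.14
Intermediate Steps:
f(r, V) = 1 (f(r, V) = -2 + 3 = 1)
√(10675*f(1, 1 - 1*1) + 118305) = √(10675*1 + 118305) = √(10675 + 118305) = √128980 = 2*√32245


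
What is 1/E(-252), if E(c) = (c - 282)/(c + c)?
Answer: 84/89 ≈ 0.94382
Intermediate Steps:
E(c) = (-282 + c)/(2*c) (E(c) = (-282 + c)/((2*c)) = (-282 + c)*(1/(2*c)) = (-282 + c)/(2*c))
1/E(-252) = 1/((½)*(-282 - 252)/(-252)) = 1/((½)*(-1/252)*(-534)) = 1/(89/84) = 84/89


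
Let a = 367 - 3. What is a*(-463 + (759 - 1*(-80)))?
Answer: 136864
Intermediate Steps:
a = 364
a*(-463 + (759 - 1*(-80))) = 364*(-463 + (759 - 1*(-80))) = 364*(-463 + (759 + 80)) = 364*(-463 + 839) = 364*376 = 136864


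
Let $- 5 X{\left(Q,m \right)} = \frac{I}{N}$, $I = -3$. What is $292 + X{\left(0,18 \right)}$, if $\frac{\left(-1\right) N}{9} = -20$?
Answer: $\frac{87601}{300} \approx 292.0$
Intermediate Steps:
$N = 180$ ($N = \left(-9\right) \left(-20\right) = 180$)
$X{\left(Q,m \right)} = \frac{1}{300}$ ($X{\left(Q,m \right)} = - \frac{\left(-3\right) \frac{1}{180}}{5} = \left(- \frac{1}{5}\right) \left(- \frac{1}{60}\right) = \frac{1}{300}$)
$292 + X{\left(0,18 \right)} = 292 + \frac{1}{300} = \frac{87601}{300}$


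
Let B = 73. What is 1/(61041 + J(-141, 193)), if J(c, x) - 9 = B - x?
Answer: 1/60930 ≈ 1.6412e-5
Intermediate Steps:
J(c, x) = 82 - x (J(c, x) = 9 + (73 - x) = 82 - x)
1/(61041 + J(-141, 193)) = 1/(61041 + (82 - 1*193)) = 1/(61041 + (82 - 193)) = 1/(61041 - 111) = 1/60930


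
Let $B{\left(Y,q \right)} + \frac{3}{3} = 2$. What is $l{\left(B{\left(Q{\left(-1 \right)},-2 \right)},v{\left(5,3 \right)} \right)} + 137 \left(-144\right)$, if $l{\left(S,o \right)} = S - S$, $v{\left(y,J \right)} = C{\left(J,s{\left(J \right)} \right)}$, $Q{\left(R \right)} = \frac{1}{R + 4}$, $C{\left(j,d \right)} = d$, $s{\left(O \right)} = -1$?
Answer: $-19728$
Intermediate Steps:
$Q{\left(R \right)} = \frac{1}{4 + R}$
$v{\left(y,J \right)} = -1$
$B{\left(Y,q \right)} = 1$ ($B{\left(Y,q \right)} = -1 + 2 = 1$)
$l{\left(S,o \right)} = 0$
$l{\left(B{\left(Q{\left(-1 \right)},-2 \right)},v{\left(5,3 \right)} \right)} + 137 \left(-144\right) = 0 + 137 \left(-144\right) = 0 - 19728 = -19728$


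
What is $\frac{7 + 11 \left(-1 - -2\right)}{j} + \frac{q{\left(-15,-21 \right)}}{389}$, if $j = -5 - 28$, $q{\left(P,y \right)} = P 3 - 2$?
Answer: $- \frac{2851}{4279} \approx -0.66628$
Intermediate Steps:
$q{\left(P,y \right)} = -2 + 3 P$ ($q{\left(P,y \right)} = 3 P - 2 = -2 + 3 P$)
$j = -33$ ($j = -5 - 28 = -33$)
$\frac{7 + 11 \left(-1 - -2\right)}{j} + \frac{q{\left(-15,-21 \right)}}{389} = \frac{7 + 11 \left(-1 - -2\right)}{-33} + \frac{-2 + 3 \left(-15\right)}{389} = \left(7 + 11 \left(-1 + 2\right)\right) \left(- \frac{1}{33}\right) + \left(-2 - 45\right) \frac{1}{389} = \left(7 + 11 \cdot 1\right) \left(- \frac{1}{33}\right) - \frac{47}{389} = \left(7 + 11\right) \left(- \frac{1}{33}\right) - \frac{47}{389} = 18 \left(- \frac{1}{33}\right) - \frac{47}{389} = - \frac{6}{11} - \frac{47}{389} = - \frac{2851}{4279}$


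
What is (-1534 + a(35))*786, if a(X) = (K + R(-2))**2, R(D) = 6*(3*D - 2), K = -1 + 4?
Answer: 385926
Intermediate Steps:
K = 3
R(D) = -12 + 18*D (R(D) = 6*(-2 + 3*D) = -12 + 18*D)
a(X) = 2025 (a(X) = (3 + (-12 + 18*(-2)))**2 = (3 + (-12 - 36))**2 = (3 - 48)**2 = (-45)**2 = 2025)
(-1534 + a(35))*786 = (-1534 + 2025)*786 = 491*786 = 385926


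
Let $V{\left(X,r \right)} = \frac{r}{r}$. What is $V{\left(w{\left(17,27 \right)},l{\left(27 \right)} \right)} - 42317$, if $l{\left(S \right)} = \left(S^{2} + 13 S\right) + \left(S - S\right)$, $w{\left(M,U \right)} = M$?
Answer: $-42316$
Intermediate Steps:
$l{\left(S \right)} = S^{2} + 13 S$ ($l{\left(S \right)} = \left(S^{2} + 13 S\right) + 0 = S^{2} + 13 S$)
$V{\left(X,r \right)} = 1$
$V{\left(w{\left(17,27 \right)},l{\left(27 \right)} \right)} - 42317 = 1 - 42317 = -42316$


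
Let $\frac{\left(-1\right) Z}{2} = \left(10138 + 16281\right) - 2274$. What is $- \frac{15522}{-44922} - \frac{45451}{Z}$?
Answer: $\frac{465217867}{361547230} \approx 1.2867$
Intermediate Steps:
$Z = -48290$ ($Z = - 2 \left(\left(10138 + 16281\right) - 2274\right) = - 2 \left(26419 - 2274\right) = \left(-2\right) 24145 = -48290$)
$- \frac{15522}{-44922} - \frac{45451}{Z} = - \frac{15522}{-44922} - \frac{45451}{-48290} = \left(-15522\right) \left(- \frac{1}{44922}\right) - - \frac{45451}{48290} = \frac{2587}{7487} + \frac{45451}{48290} = \frac{465217867}{361547230}$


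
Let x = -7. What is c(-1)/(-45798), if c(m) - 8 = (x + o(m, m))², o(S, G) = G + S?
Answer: -89/45798 ≈ -0.0019433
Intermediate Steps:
c(m) = 8 + (-7 + 2*m)² (c(m) = 8 + (-7 + (m + m))² = 8 + (-7 + 2*m)²)
c(-1)/(-45798) = (8 + (-7 + 2*(-1))²)/(-45798) = (8 + (-7 - 2)²)*(-1/45798) = (8 + (-9)²)*(-1/45798) = (8 + 81)*(-1/45798) = 89*(-1/45798) = -89/45798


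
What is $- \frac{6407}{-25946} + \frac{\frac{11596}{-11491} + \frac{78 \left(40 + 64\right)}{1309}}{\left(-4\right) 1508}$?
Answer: $\frac{5570124592317}{22635801588092} \approx 0.24608$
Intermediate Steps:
$- \frac{6407}{-25946} + \frac{\frac{11596}{-11491} + \frac{78 \left(40 + 64\right)}{1309}}{\left(-4\right) 1508} = \left(-6407\right) \left(- \frac{1}{25946}\right) + \frac{11596 \left(- \frac{1}{11491}\right) + 78 \cdot 104 \cdot \frac{1}{1309}}{-6032} = \frac{6407}{25946} + \left(- \frac{11596}{11491} + 8112 \cdot \frac{1}{1309}\right) \left(- \frac{1}{6032}\right) = \frac{6407}{25946} + \left(- \frac{11596}{11491} + \frac{8112}{1309}\right) \left(- \frac{1}{6032}\right) = \frac{6407}{25946} + \frac{78035828}{15041719} \left(- \frac{1}{6032}\right) = \frac{6407}{25946} - \frac{1500689}{1744839404} = \frac{5570124592317}{22635801588092}$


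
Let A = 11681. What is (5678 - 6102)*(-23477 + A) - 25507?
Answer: 4975997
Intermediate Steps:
(5678 - 6102)*(-23477 + A) - 25507 = (5678 - 6102)*(-23477 + 11681) - 25507 = -424*(-11796) - 25507 = 5001504 - 25507 = 4975997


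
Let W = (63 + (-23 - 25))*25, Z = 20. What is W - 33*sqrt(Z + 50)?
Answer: 375 - 33*sqrt(70) ≈ 98.902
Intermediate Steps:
W = 375 (W = (63 - 48)*25 = 15*25 = 375)
W - 33*sqrt(Z + 50) = 375 - 33*sqrt(20 + 50) = 375 - 33*sqrt(70)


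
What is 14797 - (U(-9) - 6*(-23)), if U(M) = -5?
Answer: 14664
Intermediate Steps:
14797 - (U(-9) - 6*(-23)) = 14797 - (-5 - 6*(-23)) = 14797 - (-5 + 138) = 14797 - 1*133 = 14797 - 133 = 14664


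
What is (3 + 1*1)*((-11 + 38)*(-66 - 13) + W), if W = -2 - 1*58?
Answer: -8772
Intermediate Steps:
W = -60 (W = -2 - 58 = -60)
(3 + 1*1)*((-11 + 38)*(-66 - 13) + W) = (3 + 1*1)*((-11 + 38)*(-66 - 13) - 60) = (3 + 1)*(27*(-79) - 60) = 4*(-2133 - 60) = 4*(-2193) = -8772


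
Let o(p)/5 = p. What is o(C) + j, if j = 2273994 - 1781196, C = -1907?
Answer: 483263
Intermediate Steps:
o(p) = 5*p
j = 492798
o(C) + j = 5*(-1907) + 492798 = -9535 + 492798 = 483263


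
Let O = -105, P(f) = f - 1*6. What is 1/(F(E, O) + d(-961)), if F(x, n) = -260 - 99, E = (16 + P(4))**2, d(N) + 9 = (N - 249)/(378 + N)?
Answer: -53/19394 ≈ -0.0027328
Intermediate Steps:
d(N) = -9 + (-249 + N)/(378 + N) (d(N) = -9 + (N - 249)/(378 + N) = -9 + (-249 + N)/(378 + N))
P(f) = -6 + f (P(f) = f - 6 = -6 + f)
E = 196 (E = (16 + (-6 + 4))**2 = (16 - 2)**2 = 14**2 = 196)
F(x, n) = -359
1/(F(E, O) + d(-961)) = 1/(-359 + (-3651 - 8*(-961))/(378 - 961)) = 1/(-359 + (-3651 + 7688)/(-583)) = 1/(-359 - 1/583*4037) = 1/(-359 - 367/53) = 1/(-19394/53) = -53/19394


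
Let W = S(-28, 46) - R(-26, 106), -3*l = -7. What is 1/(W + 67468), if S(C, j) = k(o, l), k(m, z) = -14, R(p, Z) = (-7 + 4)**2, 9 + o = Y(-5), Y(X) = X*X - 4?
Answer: 1/67445 ≈ 1.4827e-5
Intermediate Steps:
l = 7/3 (l = -1/3*(-7) = 7/3 ≈ 2.3333)
Y(X) = -4 + X**2 (Y(X) = X**2 - 4 = -4 + X**2)
o = 12 (o = -9 + (-4 + (-5)**2) = -9 + (-4 + 25) = -9 + 21 = 12)
R(p, Z) = 9 (R(p, Z) = (-3)**2 = 9)
S(C, j) = -14
W = -23 (W = -14 - 1*9 = -14 - 9 = -23)
1/(W + 67468) = 1/(-23 + 67468) = 1/67445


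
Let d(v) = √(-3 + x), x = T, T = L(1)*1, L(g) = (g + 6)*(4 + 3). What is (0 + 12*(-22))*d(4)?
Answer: -264*√46 ≈ -1790.5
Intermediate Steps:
L(g) = 42 + 7*g (L(g) = (6 + g)*7 = 42 + 7*g)
T = 49 (T = (42 + 7*1)*1 = (42 + 7)*1 = 49*1 = 49)
x = 49
d(v) = √46 (d(v) = √(-3 + 49) = √46)
(0 + 12*(-22))*d(4) = (0 + 12*(-22))*√46 = (0 - 264)*√46 = -264*√46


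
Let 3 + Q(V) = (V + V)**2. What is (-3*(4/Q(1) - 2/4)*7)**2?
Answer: 21609/4 ≈ 5402.3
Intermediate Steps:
Q(V) = -3 + 4*V**2 (Q(V) = -3 + (V + V)**2 = -3 + (2*V)**2 = -3 + 4*V**2)
(-3*(4/Q(1) - 2/4)*7)**2 = (-3*(4/(-3 + 4*1**2) - 2/4)*7)**2 = (-3*(4/(-3 + 4*1) - 2*1/4)*7)**2 = (-3*(4/(-3 + 4) - 1/2)*7)**2 = (-3*(4/1 - 1/2)*7)**2 = (-3*(4*1 - 1/2)*7)**2 = (-3*(4 - 1/2)*7)**2 = (-3*7/2*7)**2 = (-21/2*7)**2 = (-147/2)**2 = 21609/4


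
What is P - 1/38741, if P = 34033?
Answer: 1318472452/38741 ≈ 34033.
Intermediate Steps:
P - 1/38741 = 34033 - 1/38741 = 1318472452/38741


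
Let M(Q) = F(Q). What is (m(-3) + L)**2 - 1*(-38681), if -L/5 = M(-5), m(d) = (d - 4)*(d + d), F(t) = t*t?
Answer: 45570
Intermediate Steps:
F(t) = t**2
m(d) = 2*d*(-4 + d) (m(d) = (-4 + d)*(2*d) = 2*d*(-4 + d))
M(Q) = Q**2
L = -125 (L = -5*(-5)**2 = -5*25 = -125)
(m(-3) + L)**2 - 1*(-38681) = (2*(-3)*(-4 - 3) - 125)**2 - 1*(-38681) = (2*(-3)*(-7) - 125)**2 + 38681 = (42 - 125)**2 + 38681 = (-83)**2 + 38681 = 6889 + 38681 = 45570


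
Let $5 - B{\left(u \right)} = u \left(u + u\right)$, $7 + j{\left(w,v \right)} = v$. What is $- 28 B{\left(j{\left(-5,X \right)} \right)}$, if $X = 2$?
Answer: $1260$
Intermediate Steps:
$j{\left(w,v \right)} = -7 + v$
$B{\left(u \right)} = 5 - 2 u^{2}$ ($B{\left(u \right)} = 5 - u \left(u + u\right) = 5 - u 2 u = 5 - 2 u^{2}$)
$- 28 B{\left(j{\left(-5,X \right)} \right)} = - 28 \left(5 - 2 \left(-7 + 2\right)^{2}\right) = - 28 \left(5 - 2 \left(-5\right)^{2}\right) = - 28 \left(5 - 50\right) = \left(-28\right) \left(-45\right) = 1260$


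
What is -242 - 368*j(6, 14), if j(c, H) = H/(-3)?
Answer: 4426/3 ≈ 1475.3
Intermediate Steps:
j(c, H) = -H/3 (j(c, H) = H*(-⅓) = -H/3)
-242 - 368*j(6, 14) = -242 - (-368)*14/3 = -242 - 368*(-14/3) = -242 + 5152/3 = 4426/3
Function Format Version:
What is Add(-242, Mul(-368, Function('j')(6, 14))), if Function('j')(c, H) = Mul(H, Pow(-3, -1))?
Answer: Rational(4426, 3) ≈ 1475.3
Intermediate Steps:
Function('j')(c, H) = Mul(Rational(-1, 3), H) (Function('j')(c, H) = Mul(H, Rational(-1, 3)) = Mul(Rational(-1, 3), H))
Add(-242, Mul(-368, Function('j')(6, 14))) = Add(-242, Mul(-368, Mul(Rational(-1, 3), 14))) = Add(-242, Mul(-368, Rational(-14, 3))) = Add(-242, Rational(5152, 3)) = Rational(4426, 3)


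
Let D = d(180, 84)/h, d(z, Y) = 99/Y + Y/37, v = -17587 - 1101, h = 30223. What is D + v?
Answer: -585140487691/31311028 ≈ -18688.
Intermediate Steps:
v = -18688
d(z, Y) = 99/Y + Y/37 (d(z, Y) = 99/Y + Y*(1/37) = 99/Y + Y/37)
D = 3573/31311028 (D = (99/84 + (1/37)*84)/30223 = (99*(1/84) + 84/37)*(1/30223) = (33/28 + 84/37)*(1/30223) = (3573/1036)*(1/30223) = 3573/31311028 ≈ 0.00011411)
D + v = 3573/31311028 - 18688 = -585140487691/31311028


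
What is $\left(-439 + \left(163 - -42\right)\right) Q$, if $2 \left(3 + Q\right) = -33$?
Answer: $4563$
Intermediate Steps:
$Q = - \frac{39}{2}$ ($Q = -3 + \frac{1}{2} \left(-33\right) = -3 - \frac{33}{2} = - \frac{39}{2} \approx -19.5$)
$\left(-439 + \left(163 - -42\right)\right) Q = \left(-439 + \left(163 - -42\right)\right) \left(- \frac{39}{2}\right) = \left(-439 + \left(163 + 42\right)\right) \left(- \frac{39}{2}\right) = \left(-439 + 205\right) \left(- \frac{39}{2}\right) = \left(-234\right) \left(- \frac{39}{2}\right) = 4563$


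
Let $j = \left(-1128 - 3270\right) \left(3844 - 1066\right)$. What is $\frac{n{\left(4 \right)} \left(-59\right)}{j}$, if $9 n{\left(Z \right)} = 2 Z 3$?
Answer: $\frac{118}{9163233} \approx 1.2878 \cdot 10^{-5}$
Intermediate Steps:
$n{\left(Z \right)} = \frac{2 Z}{3}$ ($n{\left(Z \right)} = \frac{2 Z 3}{9} = \frac{6 Z}{9} = \frac{2 Z}{3}$)
$j = -12217644$ ($j = \left(-4398\right) 2778 = -12217644$)
$\frac{n{\left(4 \right)} \left(-59\right)}{j} = \frac{\frac{2}{3} \cdot 4 \left(-59\right)}{-12217644} = \frac{8}{3} \left(-59\right) \left(- \frac{1}{12217644}\right) = \left(- \frac{472}{3}\right) \left(- \frac{1}{12217644}\right) = \frac{118}{9163233}$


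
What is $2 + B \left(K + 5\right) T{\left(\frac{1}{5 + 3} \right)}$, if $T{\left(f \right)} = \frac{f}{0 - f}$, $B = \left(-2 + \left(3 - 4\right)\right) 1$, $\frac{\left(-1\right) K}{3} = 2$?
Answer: $-1$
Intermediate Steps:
$K = -6$ ($K = \left(-3\right) 2 = -6$)
$B = -3$ ($B = \left(-2 + \left(3 - 4\right)\right) 1 = \left(-2 - 1\right) 1 = \left(-3\right) 1 = -3$)
$T{\left(f \right)} = -1$ ($T{\left(f \right)} = \frac{f}{\left(-1\right) f} = f \left(- \frac{1}{f}\right) = -1$)
$2 + B \left(K + 5\right) T{\left(\frac{1}{5 + 3} \right)} = 2 + - 3 \left(-6 + 5\right) \left(-1\right) = 2 + \left(-3\right) \left(-1\right) \left(-1\right) = 2 + 3 \left(-1\right) = 2 - 3 = -1$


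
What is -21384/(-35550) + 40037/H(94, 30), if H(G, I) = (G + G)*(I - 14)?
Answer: 82646579/5940800 ≈ 13.912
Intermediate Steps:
H(G, I) = 2*G*(-14 + I) (H(G, I) = (2*G)*(-14 + I) = 2*G*(-14 + I))
-21384/(-35550) + 40037/H(94, 30) = -21384/(-35550) + 40037/((2*94*(-14 + 30))) = -21384*(-1/35550) + 40037/((2*94*16)) = 1188/1975 + 40037/3008 = 82646579/5940800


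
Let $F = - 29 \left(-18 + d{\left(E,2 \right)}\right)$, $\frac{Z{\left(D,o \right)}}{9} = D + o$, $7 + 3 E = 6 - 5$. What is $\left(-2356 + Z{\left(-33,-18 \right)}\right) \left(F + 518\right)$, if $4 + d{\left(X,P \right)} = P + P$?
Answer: $-2927600$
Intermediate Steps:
$E = -2$ ($E = - \frac{7}{3} + \frac{6 - 5}{3} = - \frac{7}{3} + \frac{1}{3} \cdot 1 = - \frac{7}{3} + \frac{1}{3} = -2$)
$d{\left(X,P \right)} = -4 + 2 P$ ($d{\left(X,P \right)} = -4 + \left(P + P\right) = -4 + 2 P$)
$Z{\left(D,o \right)} = 9 D + 9 o$ ($Z{\left(D,o \right)} = 9 \left(D + o\right) = 9 D + 9 o$)
$F = 522$ ($F = - 29 \left(-18 + \left(-4 + 2 \cdot 2\right)\right) = - 29 \left(-18 + \left(-4 + 4\right)\right) = - 29 \left(-18 + 0\right) = \left(-29\right) \left(-18\right) = 522$)
$\left(-2356 + Z{\left(-33,-18 \right)}\right) \left(F + 518\right) = \left(-2356 + \left(9 \left(-33\right) + 9 \left(-18\right)\right)\right) \left(522 + 518\right) = \left(-2356 - 459\right) 1040 = \left(-2815\right) 1040 = -2927600$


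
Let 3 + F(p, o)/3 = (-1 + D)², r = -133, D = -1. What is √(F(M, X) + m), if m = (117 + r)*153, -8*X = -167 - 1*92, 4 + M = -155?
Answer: I*√2445 ≈ 49.447*I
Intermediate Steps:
M = -159 (M = -4 - 155 = -159)
X = 259/8 (X = -(-167 - 1*92)/8 = -(-167 - 92)/8 = -⅛*(-259) = 259/8 ≈ 32.375)
F(p, o) = 3 (F(p, o) = -9 + 3*(-1 - 1)² = -9 + 3*(-2)² = -9 + 3*4 = -9 + 12 = 3)
m = -2448 (m = (117 - 133)*153 = -16*153 = -2448)
√(F(M, X) + m) = √(3 - 2448) = √(-2445) = I*√2445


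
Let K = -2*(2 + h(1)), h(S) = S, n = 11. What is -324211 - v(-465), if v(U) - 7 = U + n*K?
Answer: -323687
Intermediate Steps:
K = -6 (K = -2*(2 + 1) = -2*3 = -6)
v(U) = -59 + U (v(U) = 7 + (U + 11*(-6)) = 7 + (U - 66) = 7 + (-66 + U) = -59 + U)
-324211 - v(-465) = -324211 - (-59 - 465) = -324211 - 1*(-524) = -324211 + 524 = -323687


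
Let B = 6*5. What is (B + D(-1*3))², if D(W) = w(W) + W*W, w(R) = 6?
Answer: 2025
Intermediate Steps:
B = 30
D(W) = 6 + W² (D(W) = 6 + W*W = 6 + W²)
(B + D(-1*3))² = (30 + (6 + (-1*3)²))² = (30 + (6 + (-3)²))² = (30 + (6 + 9))² = (30 + 15)² = 45² = 2025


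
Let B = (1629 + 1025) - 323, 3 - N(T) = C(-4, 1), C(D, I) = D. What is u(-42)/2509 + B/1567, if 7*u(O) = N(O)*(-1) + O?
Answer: 5837510/3931603 ≈ 1.4848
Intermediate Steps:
N(T) = 7 (N(T) = 3 - 1*(-4) = 3 + 4 = 7)
u(O) = -1 + O/7 (u(O) = (7*(-1) + O)/7 = (-7 + O)/7 = -1 + O/7)
B = 2331 (B = 2654 - 323 = 2331)
u(-42)/2509 + B/1567 = (-1 + (⅐)*(-42))/2509 + 2331/1567 = (-1 - 6)*(1/2509) + 2331*(1/1567) = -7*1/2509 + 2331/1567 = -7/2509 + 2331/1567 = 5837510/3931603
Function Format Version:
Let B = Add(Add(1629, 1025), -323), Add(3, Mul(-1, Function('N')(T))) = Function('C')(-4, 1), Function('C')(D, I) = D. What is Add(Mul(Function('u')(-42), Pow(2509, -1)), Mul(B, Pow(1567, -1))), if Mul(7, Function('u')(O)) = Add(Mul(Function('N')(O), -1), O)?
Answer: Rational(5837510, 3931603) ≈ 1.4848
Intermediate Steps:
Function('N')(T) = 7 (Function('N')(T) = Add(3, Mul(-1, -4)) = Add(3, 4) = 7)
Function('u')(O) = Add(-1, Mul(Rational(1, 7), O)) (Function('u')(O) = Mul(Rational(1, 7), Add(Mul(7, -1), O)) = Mul(Rational(1, 7), Add(-7, O)) = Add(-1, Mul(Rational(1, 7), O)))
B = 2331 (B = Add(2654, -323) = 2331)
Add(Mul(Function('u')(-42), Pow(2509, -1)), Mul(B, Pow(1567, -1))) = Add(Mul(Add(-1, Mul(Rational(1, 7), -42)), Pow(2509, -1)), Mul(2331, Pow(1567, -1))) = Add(Mul(Add(-1, -6), Rational(1, 2509)), Mul(2331, Rational(1, 1567))) = Add(Mul(-7, Rational(1, 2509)), Rational(2331, 1567)) = Add(Rational(-7, 2509), Rational(2331, 1567)) = Rational(5837510, 3931603)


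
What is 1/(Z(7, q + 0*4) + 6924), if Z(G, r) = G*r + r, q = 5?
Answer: 1/6964 ≈ 0.00014360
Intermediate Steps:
Z(G, r) = r + G*r
1/(Z(7, q + 0*4) + 6924) = 1/((5 + 0*4)*(1 + 7) + 6924) = 1/((5 + 0)*8 + 6924) = 1/(5*8 + 6924) = 1/(40 + 6924) = 1/6964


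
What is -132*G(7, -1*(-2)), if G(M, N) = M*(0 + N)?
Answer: -1848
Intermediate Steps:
G(M, N) = M*N
-132*G(7, -1*(-2)) = -924*(-1*(-2)) = -924*2 = -132*14 = -1848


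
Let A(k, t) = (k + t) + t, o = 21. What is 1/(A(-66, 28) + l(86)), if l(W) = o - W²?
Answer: -1/7385 ≈ -0.00013541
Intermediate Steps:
A(k, t) = k + 2*t
l(W) = 21 - W²
1/(A(-66, 28) + l(86)) = 1/((-66 + 2*28) + (21 - 1*86²)) = 1/((-66 + 56) + (21 - 1*7396)) = 1/(-10 + (21 - 7396)) = 1/(-10 - 7375) = 1/(-7385) = -1/7385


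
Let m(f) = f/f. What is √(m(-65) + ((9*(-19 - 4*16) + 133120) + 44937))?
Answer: √177311 ≈ 421.08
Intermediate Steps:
m(f) = 1
√(m(-65) + ((9*(-19 - 4*16) + 133120) + 44937)) = √(1 + ((9*(-19 - 4*16) + 133120) + 44937)) = √(1 + ((9*(-19 - 64) + 133120) + 44937)) = √(1 + ((9*(-83) + 133120) + 44937)) = √(1 + ((-747 + 133120) + 44937)) = √(1 + (132373 + 44937)) = √(1 + 177310) = √177311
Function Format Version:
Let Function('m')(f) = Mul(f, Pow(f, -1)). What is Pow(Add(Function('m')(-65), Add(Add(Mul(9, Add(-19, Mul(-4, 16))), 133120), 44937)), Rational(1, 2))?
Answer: Pow(177311, Rational(1, 2)) ≈ 421.08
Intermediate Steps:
Function('m')(f) = 1
Pow(Add(Function('m')(-65), Add(Add(Mul(9, Add(-19, Mul(-4, 16))), 133120), 44937)), Rational(1, 2)) = Pow(Add(1, Add(Add(Mul(9, Add(-19, Mul(-4, 16))), 133120), 44937)), Rational(1, 2)) = Pow(Add(1, Add(Add(Mul(9, Add(-19, -64)), 133120), 44937)), Rational(1, 2)) = Pow(Add(1, Add(Add(Mul(9, -83), 133120), 44937)), Rational(1, 2)) = Pow(Add(1, Add(Add(-747, 133120), 44937)), Rational(1, 2)) = Pow(Add(1, Add(132373, 44937)), Rational(1, 2)) = Pow(Add(1, 177310), Rational(1, 2)) = Pow(177311, Rational(1, 2))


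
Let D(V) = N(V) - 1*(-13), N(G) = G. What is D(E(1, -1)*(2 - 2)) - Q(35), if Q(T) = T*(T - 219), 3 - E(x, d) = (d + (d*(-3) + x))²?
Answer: 6453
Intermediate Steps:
E(x, d) = 3 - (x - 2*d)² (E(x, d) = 3 - (d + (d*(-3) + x))² = 3 - (d + (-3*d + x))² = 3 - (d + (x - 3*d))² = 3 - (x - 2*d)²)
Q(T) = T*(-219 + T)
D(V) = 13 + V (D(V) = V - 1*(-13) = V + 13 = 13 + V)
D(E(1, -1)*(2 - 2)) - Q(35) = (13 + (3 - (-1*1 + 2*(-1))²)*(2 - 2)) - 35*(-219 + 35) = (13 + (3 - (-1 - 2)²)*0) - 35*(-184) = (13 + (3 - 1*(-3)²)*0) - 1*(-6440) = (13 + (3 - 1*9)*0) + 6440 = (13 + (3 - 9)*0) + 6440 = (13 - 6*0) + 6440 = (13 + 0) + 6440 = 13 + 6440 = 6453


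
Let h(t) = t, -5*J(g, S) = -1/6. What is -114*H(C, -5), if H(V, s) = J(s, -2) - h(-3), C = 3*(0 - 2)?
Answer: -1729/5 ≈ -345.80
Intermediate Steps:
J(g, S) = 1/30 (J(g, S) = -(-1)/(5*6) = -⅕*(-⅙) = 1/30)
C = -6 (C = 3*(-2) = -6)
H(V, s) = 91/30 (H(V, s) = 1/30 - 1*(-3) = 1/30 + 3 = 91/30)
-114*H(C, -5) = -114*91/30 = -1729/5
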